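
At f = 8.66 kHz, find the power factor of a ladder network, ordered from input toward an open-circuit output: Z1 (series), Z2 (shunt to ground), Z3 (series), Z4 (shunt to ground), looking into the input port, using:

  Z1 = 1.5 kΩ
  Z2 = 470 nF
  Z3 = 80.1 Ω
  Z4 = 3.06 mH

Step 1 — Angular frequency: ω = 2π·f = 2π·8660 = 5.441e+04 rad/s.
Step 2 — Component impedances:
  Z1: Z = R = 1500 Ω
  Z2: Z = 1/(jωC) = -j/(ω·C) = 0 - j39.1 Ω
  Z3: Z = R = 80.1 Ω
  Z4: Z = jωL = j·5.441e+04·0.00306 = 0 + j166.5 Ω
Step 3 — Ladder network (open output): work backward from the far end, alternating series and parallel combinations. Z_in = 1505 - j47.7 Ω = 1506∠-1.8° Ω.
Step 4 — Power factor: PF = cos(φ) = Re(Z)/|Z| = 1505.4/1506.2 = 0.9995.
Step 5 — Type: Im(Z) = -47.7 ⇒ leading (phase φ = -1.8°).

PF = 0.9995 (leading, φ = -1.8°)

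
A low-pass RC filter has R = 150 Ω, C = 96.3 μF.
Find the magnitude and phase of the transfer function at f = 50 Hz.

Step 1 — Angular frequency: ω = 2π·50 = 314.2 rad/s.
Step 2 — Transfer function: H(jω) = 1/(1 + jωRC).
Step 3 — Denominator: 1 + jωRC = 1 + j·314.2·150·9.63e-05 = 1 + j4.538.
Step 4 — H = 0.04631 - j0.2102.
Step 5 — Magnitude: |H| = 0.2152 (-13.3 dB); phase: φ = -77.6°.

|H| = 0.2152 (-13.3 dB), φ = -77.6°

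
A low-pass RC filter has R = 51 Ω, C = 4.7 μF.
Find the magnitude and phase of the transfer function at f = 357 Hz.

Step 1 — Angular frequency: ω = 2π·357 = 2243 rad/s.
Step 2 — Transfer function: H(jω) = 1/(1 + jωRC).
Step 3 — Denominator: 1 + jωRC = 1 + j·2243·51·4.7e-06 = 1 + j0.5377.
Step 4 — H = 0.7757 - j0.4171.
Step 5 — Magnitude: |H| = 0.8808 (-1.1 dB); phase: φ = -28.3°.

|H| = 0.8808 (-1.1 dB), φ = -28.3°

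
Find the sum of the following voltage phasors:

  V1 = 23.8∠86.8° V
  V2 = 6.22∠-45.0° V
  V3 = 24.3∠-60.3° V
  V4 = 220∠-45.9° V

Step 1 — Convert each phasor to rectangular form:
  V1 = 23.8·(cos(86.8°) + j·sin(86.8°)) = 1.329 + j23.76 V
  V2 = 6.22·(cos(-45.0°) + j·sin(-45.0°)) = 4.398 - j4.398 V
  V3 = 24.3·(cos(-60.3°) + j·sin(-60.3°)) = 12.04 - j21.11 V
  V4 = 220·(cos(-45.9°) + j·sin(-45.9°)) = 153.1 - j158 V
Step 2 — Sum components: V_total = 170.9 - j159.7 V.
Step 3 — Convert to polar: |V_total| = 233.9 V, ∠V_total = -43.1°.

V_total = 233.9∠-43.1° V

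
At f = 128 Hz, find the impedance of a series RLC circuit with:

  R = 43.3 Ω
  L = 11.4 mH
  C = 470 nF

Step 1 — Angular frequency: ω = 2π·f = 2π·128 = 804.2 rad/s.
Step 2 — Component impedances:
  R: Z = R = 43.3 Ω
  L: Z = jωL = j·804.2·0.0114 = 0 + j9.168 Ω
  C: Z = 1/(jωC) = -j/(ω·C) = 0 - j2646 Ω
Step 3 — Series combination: Z_total = R + L + C = 43.3 - j2636 Ω = 2637∠-89.1° Ω.

Z = 43.3 - j2636 Ω = 2637∠-89.1° Ω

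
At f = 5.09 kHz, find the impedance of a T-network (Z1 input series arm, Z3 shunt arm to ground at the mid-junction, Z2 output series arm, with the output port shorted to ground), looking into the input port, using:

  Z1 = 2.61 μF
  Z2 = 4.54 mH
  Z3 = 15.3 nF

Step 1 — Angular frequency: ω = 2π·f = 2π·5090 = 3.198e+04 rad/s.
Step 2 — Component impedances:
  Z1: Z = 1/(jωC) = -j/(ω·C) = 0 - j11.98 Ω
  Z2: Z = jωL = j·3.198e+04·0.00454 = 0 + j145.2 Ω
  Z3: Z = 1/(jωC) = -j/(ω·C) = 0 - j2044 Ω
Step 3 — With the output port shorted to ground, the output series arm Z2 runs from the junction to ground; the shunt arm Z3 also runs from the junction to ground. They appear in parallel: Z3 || Z2 = 0 + j156.3 Ω.
Step 4 — Series with input arm Z1: Z_in = Z1 + (Z3 || Z2) = 0 + j144.3 Ω = 144.3∠90.0° Ω.

Z = 0 + j144.3 Ω = 144.3∠90.0° Ω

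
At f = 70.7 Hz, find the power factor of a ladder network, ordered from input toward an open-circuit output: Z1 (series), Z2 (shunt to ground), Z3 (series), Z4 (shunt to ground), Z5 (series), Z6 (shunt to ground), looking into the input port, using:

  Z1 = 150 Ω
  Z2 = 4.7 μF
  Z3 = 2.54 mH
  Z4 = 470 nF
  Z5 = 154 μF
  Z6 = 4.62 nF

Step 1 — Angular frequency: ω = 2π·f = 2π·70.7 = 444.2 rad/s.
Step 2 — Component impedances:
  Z1: Z = R = 150 Ω
  Z2: Z = 1/(jωC) = -j/(ω·C) = 0 - j479 Ω
  Z3: Z = jωL = j·444.2·0.00254 = 0 + j1.128 Ω
  Z4: Z = 1/(jωC) = -j/(ω·C) = 0 - j4790 Ω
  Z5: Z = 1/(jωC) = -j/(ω·C) = 0 - j14.62 Ω
  Z6: Z = 1/(jωC) = -j/(ω·C) = 0 - j4.873e+05 Ω
Step 3 — Ladder network (open output): work backward from the far end, alternating series and parallel combinations. Z_in = 150 - j435 Ω = 460.2∠-71.0° Ω.
Step 4 — Power factor: PF = cos(φ) = Re(Z)/|Z| = 150/460.16 = 0.326.
Step 5 — Type: Im(Z) = -435 ⇒ leading (phase φ = -71.0°).

PF = 0.326 (leading, φ = -71.0°)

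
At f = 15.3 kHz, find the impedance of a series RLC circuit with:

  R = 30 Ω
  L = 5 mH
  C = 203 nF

Step 1 — Angular frequency: ω = 2π·f = 2π·1.53e+04 = 9.613e+04 rad/s.
Step 2 — Component impedances:
  R: Z = R = 30 Ω
  L: Z = jωL = j·9.613e+04·0.005 = 0 + j480.7 Ω
  C: Z = 1/(jωC) = -j/(ω·C) = 0 - j51.24 Ω
Step 3 — Series combination: Z_total = R + L + C = 30 + j429.4 Ω = 430.5∠86.0° Ω.

Z = 30 + j429.4 Ω = 430.5∠86.0° Ω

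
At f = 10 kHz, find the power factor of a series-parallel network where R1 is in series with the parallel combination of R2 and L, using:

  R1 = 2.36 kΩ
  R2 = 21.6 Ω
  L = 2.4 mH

Step 1 — Angular frequency: ω = 2π·f = 2π·1e+04 = 6.283e+04 rad/s.
Step 2 — Component impedances:
  R1: Z = R = 2360 Ω
  R2: Z = R = 21.6 Ω
  L: Z = jωL = j·6.283e+04·0.0024 = 0 + j150.8 Ω
Step 3 — Parallel branch: R2 || L = 1/(1/R2 + 1/L) = 21.17 + j3.032 Ω.
Step 4 — Series with R1: Z_total = R1 + (R2 || L) = 2381 + j3.032 Ω = 2381∠0.1° Ω.
Step 5 — Power factor: PF = cos(φ) = Re(Z)/|Z| = 2381/2381 = 1.
Step 6 — Type: Im(Z) = 3.032 ⇒ lagging (phase φ = 0.1°).

PF = 1 (lagging, φ = 0.1°)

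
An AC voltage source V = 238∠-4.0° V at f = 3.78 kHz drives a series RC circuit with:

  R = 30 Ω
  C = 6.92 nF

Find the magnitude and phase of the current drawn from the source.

Step 1 — Angular frequency: ω = 2π·f = 2π·3780 = 2.375e+04 rad/s.
Step 2 — Component impedances:
  R: Z = R = 30 Ω
  C: Z = 1/(jωC) = -j/(ω·C) = 0 - j6084 Ω
Step 3 — Series combination: Z_total = R + C = 30 - j6084 Ω = 6085∠-89.7° Ω.
Step 4 — Source phasor: V = 238∠-4.0° V = 237.4 - j16.6 V.
Step 5 — Ohm's law: I = V / Z_total = (237.4 - j16.6) / (30 - j6084) = 0.002921 + j0.03901 A.
Step 6 — Convert to polar: |I| = 0.03912 A, ∠I = 85.7°.

I = 0.03912∠85.7° A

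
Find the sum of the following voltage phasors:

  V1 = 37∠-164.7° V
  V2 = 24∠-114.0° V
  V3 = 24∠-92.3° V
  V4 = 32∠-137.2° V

Step 1 — Convert each phasor to rectangular form:
  V1 = 37·(cos(-164.7°) + j·sin(-164.7°)) = -35.69 - j9.763 V
  V2 = 24·(cos(-114.0°) + j·sin(-114.0°)) = -9.762 - j21.93 V
  V3 = 24·(cos(-92.3°) + j·sin(-92.3°)) = -0.9632 - j23.98 V
  V4 = 32·(cos(-137.2°) + j·sin(-137.2°)) = -23.48 - j21.74 V
Step 2 — Sum components: V_total = -69.89 - j77.41 V.
Step 3 — Convert to polar: |V_total| = 104.3 V, ∠V_total = -132.1°.

V_total = 104.3∠-132.1° V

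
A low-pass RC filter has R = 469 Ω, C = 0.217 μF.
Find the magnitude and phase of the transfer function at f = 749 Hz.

Step 1 — Angular frequency: ω = 2π·749 = 4706 rad/s.
Step 2 — Transfer function: H(jω) = 1/(1 + jωRC).
Step 3 — Denominator: 1 + jωRC = 1 + j·4706·469·2.17e-07 = 1 + j0.479.
Step 4 — H = 0.8134 - j0.3896.
Step 5 — Magnitude: |H| = 0.9019 (-0.9 dB); phase: φ = -25.6°.

|H| = 0.9019 (-0.9 dB), φ = -25.6°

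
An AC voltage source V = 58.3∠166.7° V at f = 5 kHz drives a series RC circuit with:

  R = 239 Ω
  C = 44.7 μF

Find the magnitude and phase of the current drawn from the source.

Step 1 — Angular frequency: ω = 2π·f = 2π·5000 = 3.142e+04 rad/s.
Step 2 — Component impedances:
  R: Z = R = 239 Ω
  C: Z = 1/(jωC) = -j/(ω·C) = 0 - j0.7121 Ω
Step 3 — Series combination: Z_total = R + C = 239 - j0.7121 Ω = 239∠-0.2° Ω.
Step 4 — Source phasor: V = 58.3∠166.7° V = -56.74 + j13.41 V.
Step 5 — Ohm's law: I = V / Z_total = (-56.74 + j13.41) / (239 - j0.7121) = -0.2376 + j0.05541 A.
Step 6 — Convert to polar: |I| = 0.2439 A, ∠I = 166.9°.

I = 0.2439∠166.9° A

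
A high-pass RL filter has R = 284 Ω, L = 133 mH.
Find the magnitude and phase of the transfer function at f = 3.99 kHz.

Step 1 — Angular frequency: ω = 2π·3990 = 2.507e+04 rad/s.
Step 2 — Transfer function: H(jω) = jωL/(R + jωL).
Step 3 — Numerator jωL = j·3334; denominator R + jωL = 284 + j3334.
Step 4 — H = 0.9928 + j0.08456.
Step 5 — Magnitude: |H| = 0.9964 (-0.0 dB); phase: φ = 4.9°.

|H| = 0.9964 (-0.0 dB), φ = 4.9°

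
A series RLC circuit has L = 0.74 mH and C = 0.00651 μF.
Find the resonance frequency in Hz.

Step 1 — Resonance condition Im(Z)=0 gives ω₀ = 1/√(LC).
Step 2 — ω₀ = 1/√(0.00074·6.51e-09) = 4.556e+05 rad/s.
Step 3 — f₀ = ω₀/(2π) = 7.251e+04 Hz.

f₀ = 7.251e+04 Hz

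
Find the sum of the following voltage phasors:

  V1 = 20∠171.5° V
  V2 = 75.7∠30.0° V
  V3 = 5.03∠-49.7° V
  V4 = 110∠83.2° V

Step 1 — Convert each phasor to rectangular form:
  V1 = 20·(cos(171.5°) + j·sin(171.5°)) = -19.78 + j2.956 V
  V2 = 75.7·(cos(30.0°) + j·sin(30.0°)) = 65.56 + j37.85 V
  V3 = 5.03·(cos(-49.7°) + j·sin(-49.7°)) = 3.253 - j3.836 V
  V4 = 110·(cos(83.2°) + j·sin(83.2°)) = 13.02 + j109.2 V
Step 2 — Sum components: V_total = 62.06 + j146.2 V.
Step 3 — Convert to polar: |V_total| = 158.8 V, ∠V_total = 67.0°.

V_total = 158.8∠67.0° V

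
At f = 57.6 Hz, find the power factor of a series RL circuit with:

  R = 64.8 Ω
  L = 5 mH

Step 1 — Angular frequency: ω = 2π·f = 2π·57.6 = 361.9 rad/s.
Step 2 — Component impedances:
  R: Z = R = 64.8 Ω
  L: Z = jωL = j·361.9·0.005 = 0 + j1.81 Ω
Step 3 — Series combination: Z_total = R + L = 64.8 + j1.81 Ω = 64.83∠1.6° Ω.
Step 4 — Power factor: PF = cos(φ) = Re(Z)/|Z| = 64.8/64.825 = 0.9996.
Step 5 — Type: Im(Z) = 1.81 ⇒ lagging (phase φ = 1.6°).

PF = 0.9996 (lagging, φ = 1.6°)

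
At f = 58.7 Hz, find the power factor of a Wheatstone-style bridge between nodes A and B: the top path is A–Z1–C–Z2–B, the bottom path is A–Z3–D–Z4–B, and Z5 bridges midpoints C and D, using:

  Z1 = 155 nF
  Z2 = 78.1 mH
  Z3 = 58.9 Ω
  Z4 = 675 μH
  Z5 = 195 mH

Step 1 — Angular frequency: ω = 2π·f = 2π·58.7 = 368.8 rad/s.
Step 2 — Component impedances:
  Z1: Z = 1/(jωC) = -j/(ω·C) = 0 - j1.749e+04 Ω
  Z2: Z = jωL = j·368.8·0.0781 = 0 + j28.81 Ω
  Z3: Z = R = 58.9 Ω
  Z4: Z = jωL = j·368.8·0.000675 = 0 + j0.249 Ω
  Z5: Z = jωL = j·368.8·0.195 = 0 + j71.92 Ω
Step 3 — Bridge requires nodal analysis (the Z5 bridge couples midpoints C and D, so the two paths cannot be reduced to a simple series/parallel combination). Setting node B to ground and injecting 1 A at node A, the 3-node admittance system at A, C, D solves to V_A = Z_AB = 58.9 + j0.04978 Ω = 58.9∠0.0° Ω.
Step 4 — Power factor: PF = cos(φ) = Re(Z)/|Z| = 58.9/58.9 = 1.
Step 5 — Type: Im(Z) = 0.04978 ⇒ lagging (phase φ = 0.0°).

PF = 1 (lagging, φ = 0.0°)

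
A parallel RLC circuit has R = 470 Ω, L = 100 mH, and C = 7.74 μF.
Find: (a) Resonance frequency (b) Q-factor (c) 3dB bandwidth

Step 1 — Resonance: ω₀ = 1/√(LC) = 1/√(0.1·7.74e-06) = 1137 rad/s.
Step 2 — f₀ = ω₀/(2π) = 180.9 Hz.
Step 3 — Parallel Q: Q = R/(ω₀L) = 470/(1137·0.1) = 4.135.
Step 4 — Bandwidth: Δω = ω₀/Q = 274.9 rad/s; BW = Δω/(2π) = 43.75 Hz.

(a) f₀ = 180.9 Hz  (b) Q = 4.135  (c) BW = 43.75 Hz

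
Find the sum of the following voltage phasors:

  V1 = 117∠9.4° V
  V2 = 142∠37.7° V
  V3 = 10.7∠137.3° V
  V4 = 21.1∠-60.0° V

Step 1 — Convert each phasor to rectangular form:
  V1 = 117·(cos(9.4°) + j·sin(9.4°)) = 115.4 + j19.11 V
  V2 = 142·(cos(37.7°) + j·sin(37.7°)) = 112.4 + j86.84 V
  V3 = 10.7·(cos(137.3°) + j·sin(137.3°)) = -7.864 + j7.256 V
  V4 = 21.1·(cos(-60.0°) + j·sin(-60.0°)) = 10.55 - j18.27 V
Step 2 — Sum components: V_total = 230.5 + j94.93 V.
Step 3 — Convert to polar: |V_total| = 249.3 V, ∠V_total = 22.4°.

V_total = 249.3∠22.4° V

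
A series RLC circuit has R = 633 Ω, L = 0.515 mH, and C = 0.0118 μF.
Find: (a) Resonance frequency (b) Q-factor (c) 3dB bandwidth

Step 1 — Resonance condition Im(Z)=0 gives ω₀ = 1/√(LC).
Step 2 — ω₀ = 1/√(0.000515·1.18e-08) = 4.057e+05 rad/s.
Step 3 — f₀ = ω₀/(2π) = 6.456e+04 Hz.
Step 4 — Series Q: Q = ω₀L/R = 4.057e+05·0.000515/633 = 0.33.
Step 5 — 3dB bandwidth: Δω = ω₀/Q = 1.229e+06 rad/s; BW = Δω/(2π) = 1.956e+05 Hz.

(a) f₀ = 6.456e+04 Hz  (b) Q = 0.33  (c) BW = 1.956e+05 Hz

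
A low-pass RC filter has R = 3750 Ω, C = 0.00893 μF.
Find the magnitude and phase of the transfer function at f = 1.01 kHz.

Step 1 — Angular frequency: ω = 2π·1010 = 6346 rad/s.
Step 2 — Transfer function: H(jω) = 1/(1 + jωRC).
Step 3 — Denominator: 1 + jωRC = 1 + j·6346·3750·8.93e-09 = 1 + j0.2125.
Step 4 — H = 0.9568 - j0.2033.
Step 5 — Magnitude: |H| = 0.9782 (-0.2 dB); phase: φ = -12.0°.

|H| = 0.9782 (-0.2 dB), φ = -12.0°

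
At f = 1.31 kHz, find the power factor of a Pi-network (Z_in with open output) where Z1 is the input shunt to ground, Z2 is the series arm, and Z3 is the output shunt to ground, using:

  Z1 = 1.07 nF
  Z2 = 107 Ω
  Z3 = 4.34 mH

Step 1 — Angular frequency: ω = 2π·f = 2π·1310 = 8231 rad/s.
Step 2 — Component impedances:
  Z1: Z = 1/(jωC) = -j/(ω·C) = 0 - j1.135e+05 Ω
  Z2: Z = R = 107 Ω
  Z3: Z = jωL = j·8231·0.00434 = 0 + j35.72 Ω
Step 3 — With open output, the series arm Z2 and the output shunt Z3 appear in series to ground: Z2 + Z3 = 107 + j35.72 Ω.
Step 4 — Parallel with input shunt Z1: Z_in = Z1 || (Z2 + Z3) = 107.1 + j35.63 Ω = 112.8∠18.4° Ω.
Step 5 — Power factor: PF = cos(φ) = Re(Z)/|Z| = 107.067/112.841 = 0.9488.
Step 6 — Type: Im(Z) = 35.63 ⇒ lagging (phase φ = 18.4°).

PF = 0.9488 (lagging, φ = 18.4°)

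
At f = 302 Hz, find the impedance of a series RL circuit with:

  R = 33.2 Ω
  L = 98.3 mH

Step 1 — Angular frequency: ω = 2π·f = 2π·302 = 1898 rad/s.
Step 2 — Component impedances:
  R: Z = R = 33.2 Ω
  L: Z = jωL = j·1898·0.0983 = 0 + j186.5 Ω
Step 3 — Series combination: Z_total = R + L = 33.2 + j186.5 Ω = 189.5∠79.9° Ω.

Z = 33.2 + j186.5 Ω = 189.5∠79.9° Ω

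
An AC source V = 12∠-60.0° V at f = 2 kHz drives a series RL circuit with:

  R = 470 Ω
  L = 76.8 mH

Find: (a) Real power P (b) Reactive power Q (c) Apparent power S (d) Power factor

Step 1 — Angular frequency: ω = 2π·f = 2π·2000 = 1.257e+04 rad/s.
Step 2 — Component impedances:
  R: Z = R = 470 Ω
  L: Z = jωL = j·1.257e+04·0.0768 = 0 + j965.1 Ω
Step 3 — Series combination: Z_total = R + L = 470 + j965.1 Ω = 1073∠64.0° Ω.
Step 4 — Source phasor: V = 12∠-60.0° V = 6 - j10.39 V.
Step 5 — Current: I = V / Z = -0.006257 - j0.009264 A = 0.01118∠-124.0° A.
Step 6 — Complex power: S = V·I* = 0.05873 + j0.1206 VA.
Step 7 — Real power: P = Re(S) = 0.05873 W.
Step 8 — Reactive power: Q = Im(S) = 0.1206 VAR.
Step 9 — Apparent power: |S| = 0.1341 VA.
Step 10 — Power factor: PF = P/|S| = 0.4378 (lagging).

(a) P = 0.05873 W  (b) Q = 0.1206 VAR  (c) S = 0.1341 VA  (d) PF = 0.4378 (lagging)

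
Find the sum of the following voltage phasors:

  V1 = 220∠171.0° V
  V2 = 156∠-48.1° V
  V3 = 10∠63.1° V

Step 1 — Convert each phasor to rectangular form:
  V1 = 220·(cos(171.0°) + j·sin(171.0°)) = -217.3 + j34.42 V
  V2 = 156·(cos(-48.1°) + j·sin(-48.1°)) = 104.2 - j116.1 V
  V3 = 10·(cos(63.1°) + j·sin(63.1°)) = 4.524 + j8.918 V
Step 2 — Sum components: V_total = -108.6 - j72.78 V.
Step 3 — Convert to polar: |V_total| = 130.7 V, ∠V_total = -146.2°.

V_total = 130.7∠-146.2° V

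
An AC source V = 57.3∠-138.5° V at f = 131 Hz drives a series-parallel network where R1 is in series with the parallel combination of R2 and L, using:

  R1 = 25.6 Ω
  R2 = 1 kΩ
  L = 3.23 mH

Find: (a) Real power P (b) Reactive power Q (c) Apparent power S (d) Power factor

Step 1 — Angular frequency: ω = 2π·f = 2π·131 = 823.1 rad/s.
Step 2 — Component impedances:
  R1: Z = R = 25.6 Ω
  R2: Z = R = 1000 Ω
  L: Z = jωL = j·823.1·0.00323 = 0 + j2.659 Ω
Step 3 — Parallel branch: R2 || L = 1/(1/R2 + 1/L) = 0.007068 + j2.659 Ω.
Step 4 — Series with R1: Z_total = R1 + (R2 || L) = 25.61 + j2.659 Ω = 25.74∠5.9° Ω.
Step 5 — Source phasor: V = 57.3∠-138.5° V = -42.92 - j37.97 V.
Step 6 — Current: I = V / Z = -1.81 - j1.295 A = 2.226∠-144.4° A.
Step 7 — Complex power: S = V·I* = 126.9 + j13.17 VA.
Step 8 — Real power: P = Re(S) = 126.9 W.
Step 9 — Reactive power: Q = Im(S) = 13.17 VAR.
Step 10 — Apparent power: |S| = 127.5 VA.
Step 11 — Power factor: PF = P/|S| = 0.9947 (lagging).

(a) P = 126.9 W  (b) Q = 13.17 VAR  (c) S = 127.5 VA  (d) PF = 0.9947 (lagging)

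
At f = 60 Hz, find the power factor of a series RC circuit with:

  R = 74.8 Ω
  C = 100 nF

Step 1 — Angular frequency: ω = 2π·f = 2π·60 = 377 rad/s.
Step 2 — Component impedances:
  R: Z = R = 74.8 Ω
  C: Z = 1/(jωC) = -j/(ω·C) = 0 - j2.653e+04 Ω
Step 3 — Series combination: Z_total = R + C = 74.8 - j2.653e+04 Ω = 2.653e+04∠-89.8° Ω.
Step 4 — Power factor: PF = cos(φ) = Re(Z)/|Z| = 74.8/26526 = 0.00282.
Step 5 — Type: Im(Z) = -2.653e+04 ⇒ leading (phase φ = -89.8°).

PF = 0.00282 (leading, φ = -89.8°)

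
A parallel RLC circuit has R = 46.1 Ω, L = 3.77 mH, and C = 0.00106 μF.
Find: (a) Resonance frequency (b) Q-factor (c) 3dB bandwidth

Step 1 — Resonance: ω₀ = 1/√(LC) = 1/√(0.00377·1.06e-09) = 5.002e+05 rad/s.
Step 2 — f₀ = ω₀/(2π) = 7.962e+04 Hz.
Step 3 — Parallel Q: Q = R/(ω₀L) = 46.1/(5.002e+05·0.00377) = 0.02444.
Step 4 — Bandwidth: Δω = ω₀/Q = 2.046e+07 rad/s; BW = Δω/(2π) = 3.257e+06 Hz.

(a) f₀ = 7.962e+04 Hz  (b) Q = 0.02444  (c) BW = 3.257e+06 Hz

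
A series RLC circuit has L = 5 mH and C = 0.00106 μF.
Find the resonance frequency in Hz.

Step 1 — Resonance condition Im(Z)=0 gives ω₀ = 1/√(LC).
Step 2 — ω₀ = 1/√(0.005·1.06e-09) = 4.344e+05 rad/s.
Step 3 — f₀ = ω₀/(2π) = 6.913e+04 Hz.

f₀ = 6.913e+04 Hz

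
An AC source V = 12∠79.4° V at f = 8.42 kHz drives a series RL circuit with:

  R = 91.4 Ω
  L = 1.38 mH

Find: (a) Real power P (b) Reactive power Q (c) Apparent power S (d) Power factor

Step 1 — Angular frequency: ω = 2π·f = 2π·8420 = 5.29e+04 rad/s.
Step 2 — Component impedances:
  R: Z = R = 91.4 Ω
  L: Z = jωL = j·5.29e+04·0.00138 = 0 + j73.01 Ω
Step 3 — Series combination: Z_total = R + L = 91.4 + j73.01 Ω = 117∠38.6° Ω.
Step 4 — Source phasor: V = 12∠79.4° V = 2.207 + j11.8 V.
Step 5 — Current: I = V / Z = 0.07767 + j0.06701 A = 0.1026∠40.8° A.
Step 6 — Complex power: S = V·I* = 0.9618 + j0.7683 VA.
Step 7 — Real power: P = Re(S) = 0.9618 W.
Step 8 — Reactive power: Q = Im(S) = 0.7683 VAR.
Step 9 — Apparent power: |S| = 1.231 VA.
Step 10 — Power factor: PF = P/|S| = 0.7813 (lagging).

(a) P = 0.9618 W  (b) Q = 0.7683 VAR  (c) S = 1.231 VA  (d) PF = 0.7813 (lagging)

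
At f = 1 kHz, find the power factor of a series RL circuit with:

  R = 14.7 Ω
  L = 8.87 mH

Step 1 — Angular frequency: ω = 2π·f = 2π·1000 = 6283 rad/s.
Step 2 — Component impedances:
  R: Z = R = 14.7 Ω
  L: Z = jωL = j·6283·0.00887 = 0 + j55.73 Ω
Step 3 — Series combination: Z_total = R + L = 14.7 + j55.73 Ω = 57.64∠75.2° Ω.
Step 4 — Power factor: PF = cos(φ) = Re(Z)/|Z| = 14.7/57.64 = 0.255.
Step 5 — Type: Im(Z) = 55.73 ⇒ lagging (phase φ = 75.2°).

PF = 0.255 (lagging, φ = 75.2°)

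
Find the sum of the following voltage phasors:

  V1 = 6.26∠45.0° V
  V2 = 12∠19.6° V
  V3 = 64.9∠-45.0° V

Step 1 — Convert each phasor to rectangular form:
  V1 = 6.26·(cos(45.0°) + j·sin(45.0°)) = 4.426 + j4.426 V
  V2 = 12·(cos(19.6°) + j·sin(19.6°)) = 11.3 + j4.025 V
  V3 = 64.9·(cos(-45.0°) + j·sin(-45.0°)) = 45.89 - j45.89 V
Step 2 — Sum components: V_total = 61.62 - j37.44 V.
Step 3 — Convert to polar: |V_total| = 72.1 V, ∠V_total = -31.3°.

V_total = 72.1∠-31.3° V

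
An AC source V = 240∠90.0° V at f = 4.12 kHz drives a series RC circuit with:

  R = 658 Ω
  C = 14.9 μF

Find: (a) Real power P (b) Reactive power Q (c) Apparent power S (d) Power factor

Step 1 — Angular frequency: ω = 2π·f = 2π·4120 = 2.589e+04 rad/s.
Step 2 — Component impedances:
  R: Z = R = 658 Ω
  C: Z = 1/(jωC) = -j/(ω·C) = 0 - j2.593 Ω
Step 3 — Series combination: Z_total = R + C = 658 - j2.593 Ω = 658∠-0.2° Ω.
Step 4 — Source phasor: V = 240∠90.0° V = 0 + j240 V.
Step 5 — Current: I = V / Z = -0.001437 + j0.3647 A = 0.3647∠90.2° A.
Step 6 — Complex power: S = V·I* = 87.54 - j0.3449 VA.
Step 7 — Real power: P = Re(S) = 87.54 W.
Step 8 — Reactive power: Q = Im(S) = -0.3449 VAR.
Step 9 — Apparent power: |S| = 87.54 VA.
Step 10 — Power factor: PF = P/|S| = 1 (leading).

(a) P = 87.54 W  (b) Q = -0.3449 VAR  (c) S = 87.54 VA  (d) PF = 1 (leading)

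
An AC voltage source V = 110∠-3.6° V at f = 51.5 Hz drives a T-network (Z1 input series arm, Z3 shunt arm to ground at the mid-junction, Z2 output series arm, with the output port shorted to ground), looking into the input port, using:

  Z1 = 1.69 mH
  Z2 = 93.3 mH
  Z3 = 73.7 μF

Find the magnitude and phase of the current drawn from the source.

Step 1 — Angular frequency: ω = 2π·f = 2π·51.5 = 323.6 rad/s.
Step 2 — Component impedances:
  Z1: Z = jωL = j·323.6·0.00169 = 0 + j0.5469 Ω
  Z2: Z = jωL = j·323.6·0.0933 = 0 + j30.19 Ω
  Z3: Z = 1/(jωC) = -j/(ω·C) = 0 - j41.93 Ω
Step 3 — With the output port shorted to ground, the output series arm Z2 runs from the junction to ground; the shunt arm Z3 also runs from the junction to ground. They appear in parallel: Z3 || Z2 = 0 + j107.8 Ω.
Step 4 — Series with input arm Z1: Z_in = Z1 + (Z3 || Z2) = 0 + j108.4 Ω = 108.4∠90.0° Ω.
Step 5 — Source phasor: V = 110∠-3.6° V = 109.8 - j6.907 V.
Step 6 — Ohm's law: I = V / Z_total = (109.8 - j6.907) / (0 + j108.4) = -0.06374 - j1.013 A.
Step 7 — Convert to polar: |I| = 1.015 A, ∠I = -93.6°.

I = 1.015∠-93.6° A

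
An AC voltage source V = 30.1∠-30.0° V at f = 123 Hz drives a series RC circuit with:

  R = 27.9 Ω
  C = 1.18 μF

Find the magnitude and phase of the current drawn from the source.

Step 1 — Angular frequency: ω = 2π·f = 2π·123 = 772.8 rad/s.
Step 2 — Component impedances:
  R: Z = R = 27.9 Ω
  C: Z = 1/(jωC) = -j/(ω·C) = 0 - j1097 Ω
Step 3 — Series combination: Z_total = R + C = 27.9 - j1097 Ω = 1097∠-88.5° Ω.
Step 4 — Source phasor: V = 30.1∠-30.0° V = 26.07 - j15.05 V.
Step 5 — Ohm's law: I = V / Z_total = (26.07 - j15.05) / (27.9 - j1097) = 0.01432 + j0.02341 A.
Step 6 — Convert to polar: |I| = 0.02744 A, ∠I = 58.5°.

I = 0.02744∠58.5° A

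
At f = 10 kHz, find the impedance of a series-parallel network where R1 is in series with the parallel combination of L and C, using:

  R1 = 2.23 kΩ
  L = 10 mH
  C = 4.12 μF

Step 1 — Angular frequency: ω = 2π·f = 2π·1e+04 = 6.283e+04 rad/s.
Step 2 — Component impedances:
  R1: Z = R = 2230 Ω
  L: Z = jωL = j·6.283e+04·0.01 = 0 + j628.3 Ω
  C: Z = 1/(jωC) = -j/(ω·C) = 0 - j3.863 Ω
Step 3 — Parallel branch: L || C = 1/(1/L + 1/C) = 0 - j3.887 Ω.
Step 4 — Series with R1: Z_total = R1 + (L || C) = 2230 - j3.887 Ω = 2230∠-0.1° Ω.

Z = 2230 - j3.887 Ω = 2230∠-0.1° Ω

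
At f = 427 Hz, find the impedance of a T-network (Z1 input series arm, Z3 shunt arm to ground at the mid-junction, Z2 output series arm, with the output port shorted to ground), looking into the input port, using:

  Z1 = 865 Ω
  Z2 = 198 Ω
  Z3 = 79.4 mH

Step 1 — Angular frequency: ω = 2π·f = 2π·427 = 2683 rad/s.
Step 2 — Component impedances:
  Z1: Z = R = 865 Ω
  Z2: Z = R = 198 Ω
  Z3: Z = jωL = j·2683·0.0794 = 0 + j213 Ω
Step 3 — With the output port shorted to ground, the output series arm Z2 runs from the junction to ground; the shunt arm Z3 also runs from the junction to ground. They appear in parallel: Z3 || Z2 = 106.2 + j98.74 Ω.
Step 4 — Series with input arm Z1: Z_in = Z1 + (Z3 || Z2) = 971.2 + j98.74 Ω = 976.2∠5.8° Ω.

Z = 971.2 + j98.74 Ω = 976.2∠5.8° Ω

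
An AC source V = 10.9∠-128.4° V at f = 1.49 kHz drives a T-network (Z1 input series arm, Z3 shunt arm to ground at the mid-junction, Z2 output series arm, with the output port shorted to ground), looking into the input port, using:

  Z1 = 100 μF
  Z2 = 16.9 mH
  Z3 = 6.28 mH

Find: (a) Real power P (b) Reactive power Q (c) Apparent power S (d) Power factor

Step 1 — Angular frequency: ω = 2π·f = 2π·1490 = 9362 rad/s.
Step 2 — Component impedances:
  Z1: Z = 1/(jωC) = -j/(ω·C) = 0 - j1.068 Ω
  Z2: Z = jωL = j·9362·0.0169 = 0 + j158.2 Ω
  Z3: Z = jωL = j·9362·0.00628 = 0 + j58.79 Ω
Step 3 — With the output port shorted to ground, the output series arm Z2 runs from the junction to ground; the shunt arm Z3 also runs from the junction to ground. They appear in parallel: Z3 || Z2 = 0 + j42.86 Ω.
Step 4 — Series with input arm Z1: Z_in = Z1 + (Z3 || Z2) = 0 + j41.8 Ω = 41.8∠90.0° Ω.
Step 5 — Source phasor: V = 10.9∠-128.4° V = -6.771 - j8.542 V.
Step 6 — Current: I = V / Z = -0.2044 + j0.162 A = 0.2608∠141.6° A.
Step 7 — Complex power: S = V·I* = 0 + j2.843 VA.
Step 8 — Real power: P = Re(S) = 0 W.
Step 9 — Reactive power: Q = Im(S) = 2.843 VAR.
Step 10 — Apparent power: |S| = 2.843 VA.
Step 11 — Power factor: PF = P/|S| = 0 (lagging).

(a) P = 0 W  (b) Q = 2.843 VAR  (c) S = 2.843 VA  (d) PF = 0 (lagging)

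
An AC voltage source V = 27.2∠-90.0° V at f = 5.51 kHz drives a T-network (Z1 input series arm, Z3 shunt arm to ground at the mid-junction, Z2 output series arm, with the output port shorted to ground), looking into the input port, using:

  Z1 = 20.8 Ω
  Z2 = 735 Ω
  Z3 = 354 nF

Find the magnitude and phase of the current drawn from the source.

Step 1 — Angular frequency: ω = 2π·f = 2π·5510 = 3.462e+04 rad/s.
Step 2 — Component impedances:
  Z1: Z = R = 20.8 Ω
  Z2: Z = R = 735 Ω
  Z3: Z = 1/(jωC) = -j/(ω·C) = 0 - j81.6 Ω
Step 3 — With the output port shorted to ground, the output series arm Z2 runs from the junction to ground; the shunt arm Z3 also runs from the junction to ground. They appear in parallel: Z3 || Z2 = 8.948 - j80.6 Ω.
Step 4 — Series with input arm Z1: Z_in = Z1 + (Z3 || Z2) = 29.75 - j80.6 Ω = 85.92∠-69.7° Ω.
Step 5 — Source phasor: V = 27.2∠-90.0° V = 0 - j27.2 V.
Step 6 — Ohm's law: I = V / Z_total = (0 - j27.2) / (29.75 - j80.6) = 0.297 - j0.1096 A.
Step 7 — Convert to polar: |I| = 0.3166 A, ∠I = -20.3°.

I = 0.3166∠-20.3° A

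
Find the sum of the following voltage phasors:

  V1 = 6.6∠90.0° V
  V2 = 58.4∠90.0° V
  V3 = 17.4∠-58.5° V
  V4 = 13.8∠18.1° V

Step 1 — Convert each phasor to rectangular form:
  V1 = 6.6·(cos(90.0°) + j·sin(90.0°)) = 0 + j6.6 V
  V2 = 58.4·(cos(90.0°) + j·sin(90.0°)) = 0 + j58.4 V
  V3 = 17.4·(cos(-58.5°) + j·sin(-58.5°)) = 9.091 - j14.84 V
  V4 = 13.8·(cos(18.1°) + j·sin(18.1°)) = 13.12 + j4.287 V
Step 2 — Sum components: V_total = 22.21 + j54.45 V.
Step 3 — Convert to polar: |V_total| = 58.81 V, ∠V_total = 67.8°.

V_total = 58.81∠67.8° V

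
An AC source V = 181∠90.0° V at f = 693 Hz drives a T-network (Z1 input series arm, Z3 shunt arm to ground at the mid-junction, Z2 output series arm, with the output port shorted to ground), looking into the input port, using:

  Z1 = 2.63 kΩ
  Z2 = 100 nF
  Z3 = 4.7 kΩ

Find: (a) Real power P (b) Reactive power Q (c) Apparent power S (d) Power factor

Step 1 — Angular frequency: ω = 2π·f = 2π·693 = 4354 rad/s.
Step 2 — Component impedances:
  Z1: Z = R = 2630 Ω
  Z2: Z = 1/(jωC) = -j/(ω·C) = 0 - j2297 Ω
  Z3: Z = R = 4700 Ω
Step 3 — With the output port shorted to ground, the output series arm Z2 runs from the junction to ground; the shunt arm Z3 also runs from the junction to ground. They appear in parallel: Z3 || Z2 = 905.9 - j1854 Ω.
Step 4 — Series with input arm Z1: Z_in = Z1 + (Z3 || Z2) = 3536 - j1854 Ω = 3992∠-27.7° Ω.
Step 5 — Source phasor: V = 181∠90.0° V = 0 + j181 V.
Step 6 — Current: I = V / Z = -0.02105 + j0.04015 A = 0.04534∠117.7° A.
Step 7 — Complex power: S = V·I* = 7.267 - j3.81 VA.
Step 8 — Real power: P = Re(S) = 7.267 W.
Step 9 — Reactive power: Q = Im(S) = -3.81 VAR.
Step 10 — Apparent power: |S| = 8.206 VA.
Step 11 — Power factor: PF = P/|S| = 0.8856 (leading).

(a) P = 7.267 W  (b) Q = -3.81 VAR  (c) S = 8.206 VA  (d) PF = 0.8856 (leading)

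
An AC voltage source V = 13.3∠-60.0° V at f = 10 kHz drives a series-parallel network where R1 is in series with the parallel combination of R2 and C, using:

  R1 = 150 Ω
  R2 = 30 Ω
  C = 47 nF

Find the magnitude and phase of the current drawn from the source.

Step 1 — Angular frequency: ω = 2π·f = 2π·1e+04 = 6.283e+04 rad/s.
Step 2 — Component impedances:
  R1: Z = R = 150 Ω
  R2: Z = R = 30 Ω
  C: Z = 1/(jωC) = -j/(ω·C) = 0 - j338.6 Ω
Step 3 — Parallel branch: R2 || C = 1/(1/R2 + 1/C) = 29.77 - j2.637 Ω.
Step 4 — Series with R1: Z_total = R1 + (R2 || C) = 179.8 - j2.637 Ω = 179.8∠-0.8° Ω.
Step 5 — Source phasor: V = 13.3∠-60.0° V = 6.65 - j11.52 V.
Step 6 — Ohm's law: I = V / Z_total = (6.65 - j11.52) / (179.8 - j2.637) = 0.03792 - j0.06352 A.
Step 7 — Convert to polar: |I| = 0.07398 A, ∠I = -59.2°.

I = 0.07398∠-59.2° A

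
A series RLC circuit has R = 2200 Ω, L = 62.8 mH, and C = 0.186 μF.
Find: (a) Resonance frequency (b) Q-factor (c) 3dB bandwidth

Step 1 — Resonance: ω₀ = 1/√(LC) = 1/√(0.0628·1.86e-07) = 9253 rad/s.
Step 2 — f₀ = ω₀/(2π) = 1473 Hz.
Step 3 — Series Q: Q = ω₀L/R = 9253·0.0628/2200 = 0.2641.
Step 4 — Bandwidth: Δω = ω₀/Q = 3.503e+04 rad/s; BW = Δω/(2π) = 5575 Hz.

(a) f₀ = 1473 Hz  (b) Q = 0.2641  (c) BW = 5575 Hz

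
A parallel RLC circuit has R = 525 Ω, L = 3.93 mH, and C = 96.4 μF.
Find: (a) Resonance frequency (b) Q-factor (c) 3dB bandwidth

Step 1 — Resonance: ω₀ = 1/√(LC) = 1/√(0.00393·9.64e-05) = 1625 rad/s.
Step 2 — f₀ = ω₀/(2π) = 258.6 Hz.
Step 3 — Parallel Q: Q = R/(ω₀L) = 525/(1625·0.00393) = 82.22.
Step 4 — Bandwidth: Δω = ω₀/Q = 19.76 rad/s; BW = Δω/(2π) = 3.145 Hz.

(a) f₀ = 258.6 Hz  (b) Q = 82.22  (c) BW = 3.145 Hz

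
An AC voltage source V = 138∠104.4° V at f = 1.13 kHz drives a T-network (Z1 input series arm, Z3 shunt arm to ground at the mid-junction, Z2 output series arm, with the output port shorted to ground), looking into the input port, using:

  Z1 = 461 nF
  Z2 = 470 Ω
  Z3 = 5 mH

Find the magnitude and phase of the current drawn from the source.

Step 1 — Angular frequency: ω = 2π·f = 2π·1130 = 7100 rad/s.
Step 2 — Component impedances:
  Z1: Z = 1/(jωC) = -j/(ω·C) = 0 - j305.5 Ω
  Z2: Z = R = 470 Ω
  Z3: Z = jωL = j·7100·0.005 = 0 + j35.5 Ω
Step 3 — With the output port shorted to ground, the output series arm Z2 runs from the junction to ground; the shunt arm Z3 also runs from the junction to ground. They appear in parallel: Z3 || Z2 = 2.666 + j35.3 Ω.
Step 4 — Series with input arm Z1: Z_in = Z1 + (Z3 || Z2) = 2.666 - j270.2 Ω = 270.2∠-89.4° Ω.
Step 5 — Source phasor: V = 138∠104.4° V = -34.32 + j133.7 V.
Step 6 — Ohm's law: I = V / Z_total = (-34.32 + j133.7) / (2.666 - j270.2) = -0.4959 - j0.1221 A.
Step 7 — Convert to polar: |I| = 0.5107 A, ∠I = -166.2°.

I = 0.5107∠-166.2° A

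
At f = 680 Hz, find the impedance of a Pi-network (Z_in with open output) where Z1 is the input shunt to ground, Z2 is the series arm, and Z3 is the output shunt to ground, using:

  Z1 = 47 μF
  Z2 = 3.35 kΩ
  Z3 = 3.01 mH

Step 1 — Angular frequency: ω = 2π·f = 2π·680 = 4273 rad/s.
Step 2 — Component impedances:
  Z1: Z = 1/(jωC) = -j/(ω·C) = 0 - j4.98 Ω
  Z2: Z = R = 3350 Ω
  Z3: Z = jωL = j·4273·0.00301 = 0 + j12.86 Ω
Step 3 — With open output, the series arm Z2 and the output shunt Z3 appear in series to ground: Z2 + Z3 = 3350 + j12.86 Ω.
Step 4 — Parallel with input shunt Z1: Z_in = Z1 || (Z2 + Z3) = 0.007403 - j4.98 Ω = 4.98∠-89.9° Ω.

Z = 0.007403 - j4.98 Ω = 4.98∠-89.9° Ω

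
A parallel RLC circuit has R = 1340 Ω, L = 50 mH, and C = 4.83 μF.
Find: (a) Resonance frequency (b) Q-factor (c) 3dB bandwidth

Step 1 — Resonance: ω₀ = 1/√(LC) = 1/√(0.05·4.83e-06) = 2035 rad/s.
Step 2 — f₀ = ω₀/(2π) = 323.9 Hz.
Step 3 — Parallel Q: Q = R/(ω₀L) = 1340/(2035·0.05) = 13.17.
Step 4 — Bandwidth: Δω = ω₀/Q = 154.5 rad/s; BW = Δω/(2π) = 24.59 Hz.

(a) f₀ = 323.9 Hz  (b) Q = 13.17  (c) BW = 24.59 Hz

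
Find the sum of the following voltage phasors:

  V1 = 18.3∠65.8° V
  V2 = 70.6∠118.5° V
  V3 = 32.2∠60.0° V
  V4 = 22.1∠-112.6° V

Step 1 — Convert each phasor to rectangular form:
  V1 = 18.3·(cos(65.8°) + j·sin(65.8°)) = 7.502 + j16.69 V
  V2 = 70.6·(cos(118.5°) + j·sin(118.5°)) = -33.69 + j62.04 V
  V3 = 32.2·(cos(60.0°) + j·sin(60.0°)) = 16.1 + j27.89 V
  V4 = 22.1·(cos(-112.6°) + j·sin(-112.6°)) = -8.493 - j20.4 V
Step 2 — Sum components: V_total = -18.58 + j86.22 V.
Step 3 — Convert to polar: |V_total| = 88.2 V, ∠V_total = 102.2°.

V_total = 88.2∠102.2° V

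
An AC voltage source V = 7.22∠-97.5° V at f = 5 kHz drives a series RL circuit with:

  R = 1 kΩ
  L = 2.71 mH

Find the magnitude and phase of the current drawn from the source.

Step 1 — Angular frequency: ω = 2π·f = 2π·5000 = 3.142e+04 rad/s.
Step 2 — Component impedances:
  R: Z = R = 1000 Ω
  L: Z = jωL = j·3.142e+04·0.00271 = 0 + j85.14 Ω
Step 3 — Series combination: Z_total = R + L = 1000 + j85.14 Ω = 1004∠4.9° Ω.
Step 4 — Source phasor: V = 7.22∠-97.5° V = -0.9424 - j7.158 V.
Step 5 — Ohm's law: I = V / Z_total = (-0.9424 - j7.158) / (1000 + j85.14) = -0.001541 - j0.007027 A.
Step 6 — Convert to polar: |I| = 0.007194 A, ∠I = -102.4°.

I = 0.007194∠-102.4° A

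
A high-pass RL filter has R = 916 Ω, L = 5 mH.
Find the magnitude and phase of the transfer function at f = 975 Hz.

Step 1 — Angular frequency: ω = 2π·975 = 6126 rad/s.
Step 2 — Transfer function: H(jω) = jωL/(R + jωL).
Step 3 — Numerator jωL = j·30.63; denominator R + jωL = 916 + j30.63.
Step 4 — H = 0.001117 + j0.0334.
Step 5 — Magnitude: |H| = 0.03342 (-29.5 dB); phase: φ = 88.1°.

|H| = 0.03342 (-29.5 dB), φ = 88.1°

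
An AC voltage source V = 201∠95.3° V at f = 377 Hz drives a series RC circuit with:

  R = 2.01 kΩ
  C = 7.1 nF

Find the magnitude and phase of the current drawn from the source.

Step 1 — Angular frequency: ω = 2π·f = 2π·377 = 2369 rad/s.
Step 2 — Component impedances:
  R: Z = R = 2010 Ω
  C: Z = 1/(jωC) = -j/(ω·C) = 0 - j5.946e+04 Ω
Step 3 — Series combination: Z_total = R + C = 2010 - j5.946e+04 Ω = 5.949e+04∠-88.1° Ω.
Step 4 — Source phasor: V = 201∠95.3° V = -18.57 + j200.1 V.
Step 5 — Ohm's law: I = V / Z_total = (-18.57 + j200.1) / (2010 - j5.946e+04) = -0.003373 - j0.0001982 A.
Step 6 — Convert to polar: |I| = 0.003379 A, ∠I = -176.6°.

I = 0.003379∠-176.6° A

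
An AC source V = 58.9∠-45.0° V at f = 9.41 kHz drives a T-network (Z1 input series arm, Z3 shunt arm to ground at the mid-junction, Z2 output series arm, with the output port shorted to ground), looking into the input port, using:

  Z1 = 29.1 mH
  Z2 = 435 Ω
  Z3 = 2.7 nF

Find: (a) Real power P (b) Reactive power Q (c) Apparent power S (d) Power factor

Step 1 — Angular frequency: ω = 2π·f = 2π·9410 = 5.912e+04 rad/s.
Step 2 — Component impedances:
  Z1: Z = jωL = j·5.912e+04·0.0291 = 0 + j1721 Ω
  Z2: Z = R = 435 Ω
  Z3: Z = 1/(jωC) = -j/(ω·C) = 0 - j6264 Ω
Step 3 — With the output port shorted to ground, the output series arm Z2 runs from the junction to ground; the shunt arm Z3 also runs from the junction to ground. They appear in parallel: Z3 || Z2 = 432.9 - j30.06 Ω.
Step 4 — Series with input arm Z1: Z_in = Z1 + (Z3 || Z2) = 432.9 + j1690 Ω = 1745∠75.6° Ω.
Step 5 — Source phasor: V = 58.9∠-45.0° V = 41.65 - j41.65 V.
Step 6 — Current: I = V / Z = -0.0172 - j0.02904 A = 0.03375∠-120.6° A.
Step 7 — Complex power: S = V·I* = 0.4932 + j1.926 VA.
Step 8 — Real power: P = Re(S) = 0.4932 W.
Step 9 — Reactive power: Q = Im(S) = 1.926 VAR.
Step 10 — Apparent power: |S| = 1.988 VA.
Step 11 — Power factor: PF = P/|S| = 0.2481 (lagging).

(a) P = 0.4932 W  (b) Q = 1.926 VAR  (c) S = 1.988 VA  (d) PF = 0.2481 (lagging)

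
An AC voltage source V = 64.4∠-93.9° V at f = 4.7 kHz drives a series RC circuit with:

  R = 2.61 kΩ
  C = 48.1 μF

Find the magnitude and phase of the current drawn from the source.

Step 1 — Angular frequency: ω = 2π·f = 2π·4700 = 2.953e+04 rad/s.
Step 2 — Component impedances:
  R: Z = R = 2610 Ω
  C: Z = 1/(jωC) = -j/(ω·C) = 0 - j0.704 Ω
Step 3 — Series combination: Z_total = R + C = 2610 - j0.704 Ω = 2610∠-0.0° Ω.
Step 4 — Source phasor: V = 64.4∠-93.9° V = -4.38 - j64.25 V.
Step 5 — Ohm's law: I = V / Z_total = (-4.38 - j64.25) / (2610 - j0.704) = -0.001672 - j0.02462 A.
Step 6 — Convert to polar: |I| = 0.02467 A, ∠I = -93.9°.

I = 0.02467∠-93.9° A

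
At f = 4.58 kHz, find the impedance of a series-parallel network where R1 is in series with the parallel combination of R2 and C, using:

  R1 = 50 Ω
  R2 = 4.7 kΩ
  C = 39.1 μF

Step 1 — Angular frequency: ω = 2π·f = 2π·4580 = 2.878e+04 rad/s.
Step 2 — Component impedances:
  R1: Z = R = 50 Ω
  R2: Z = R = 4700 Ω
  C: Z = 1/(jωC) = -j/(ω·C) = 0 - j0.8887 Ω
Step 3 — Parallel branch: R2 || C = 1/(1/R2 + 1/C) = 0.0001681 - j0.8887 Ω.
Step 4 — Series with R1: Z_total = R1 + (R2 || C) = 50 - j0.8887 Ω = 50.01∠-1.0° Ω.

Z = 50 - j0.8887 Ω = 50.01∠-1.0° Ω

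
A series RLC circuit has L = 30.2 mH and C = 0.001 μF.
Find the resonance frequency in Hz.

Step 1 — Resonance condition Im(Z)=0 gives ω₀ = 1/√(LC).
Step 2 — ω₀ = 1/√(0.0302·1e-09) = 1.82e+05 rad/s.
Step 3 — f₀ = ω₀/(2π) = 2.896e+04 Hz.

f₀ = 2.896e+04 Hz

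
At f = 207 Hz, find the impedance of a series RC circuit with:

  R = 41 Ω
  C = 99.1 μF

Step 1 — Angular frequency: ω = 2π·f = 2π·207 = 1301 rad/s.
Step 2 — Component impedances:
  R: Z = R = 41 Ω
  C: Z = 1/(jωC) = -j/(ω·C) = 0 - j7.758 Ω
Step 3 — Series combination: Z_total = R + C = 41 - j7.758 Ω = 41.73∠-10.7° Ω.

Z = 41 - j7.758 Ω = 41.73∠-10.7° Ω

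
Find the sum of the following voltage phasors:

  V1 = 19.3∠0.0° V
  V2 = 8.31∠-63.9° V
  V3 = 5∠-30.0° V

Step 1 — Convert each phasor to rectangular form:
  V1 = 19.3·(cos(0.0°) + j·sin(0.0°)) = 19.3 V
  V2 = 8.31·(cos(-63.9°) + j·sin(-63.9°)) = 3.656 - j7.463 V
  V3 = 5·(cos(-30.0°) + j·sin(-30.0°)) = 4.33 - j2.5 V
Step 2 — Sum components: V_total = 27.29 - j9.963 V.
Step 3 — Convert to polar: |V_total| = 29.05 V, ∠V_total = -20.1°.

V_total = 29.05∠-20.1° V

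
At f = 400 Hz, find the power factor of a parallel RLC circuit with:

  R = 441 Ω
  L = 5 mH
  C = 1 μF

Step 1 — Angular frequency: ω = 2π·f = 2π·400 = 2513 rad/s.
Step 2 — Component impedances:
  R: Z = R = 441 Ω
  L: Z = jωL = j·2513·0.005 = 0 + j12.57 Ω
  C: Z = 1/(jωC) = -j/(ω·C) = 0 - j397.9 Ω
Step 3 — Parallel combination: 1/Z_total = 1/R + 1/L + 1/C; Z_total = 0.3815 + j12.96 Ω = 12.97∠88.3° Ω.
Step 4 — Power factor: PF = cos(φ) = Re(Z)/|Z| = 0.3815/12.97 = 0.02941.
Step 5 — Type: Im(Z) = 12.96 ⇒ lagging (phase φ = 88.3°).

PF = 0.02941 (lagging, φ = 88.3°)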